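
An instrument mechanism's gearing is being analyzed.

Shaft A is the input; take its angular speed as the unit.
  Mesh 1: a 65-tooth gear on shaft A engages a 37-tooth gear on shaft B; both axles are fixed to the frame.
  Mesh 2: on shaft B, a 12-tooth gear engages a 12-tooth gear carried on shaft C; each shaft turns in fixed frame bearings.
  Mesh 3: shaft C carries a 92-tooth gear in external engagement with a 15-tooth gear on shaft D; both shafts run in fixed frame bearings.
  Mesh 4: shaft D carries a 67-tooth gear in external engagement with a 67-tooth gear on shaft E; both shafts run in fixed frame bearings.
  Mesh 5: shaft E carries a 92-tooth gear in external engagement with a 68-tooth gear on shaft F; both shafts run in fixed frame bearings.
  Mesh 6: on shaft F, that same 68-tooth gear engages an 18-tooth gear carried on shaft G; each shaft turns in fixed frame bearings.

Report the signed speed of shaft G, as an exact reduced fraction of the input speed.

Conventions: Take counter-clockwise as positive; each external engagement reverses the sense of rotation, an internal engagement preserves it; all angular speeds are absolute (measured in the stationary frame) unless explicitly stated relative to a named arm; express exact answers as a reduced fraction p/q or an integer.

55016/999

6-mesh fixed-axis compound train (all bearings frame-fixed)
mesh 1 [65T→37T]: |ω|/ω_in = 1×65/37 = 65/37, sense flips to −
mesh 2 [12T→12T]: |ω|/ω_in = (65/37)×12/12 = 65/37, sense flips to +
mesh 3 [92T→15T]: |ω|/ω_in = (65/37)×92/15 = 1196/111, sense flips to −
mesh 4 [67T→67T]: |ω|/ω_in = (1196/111)×67/67 = 1196/111, sense flips to +
mesh 5 [92T→68T]: |ω|/ω_in = (1196/111)×92/68 = 27508/1887, sense flips to −
mesh 6 [68T→18T]: |ω|/ω_in = (27508/1887)×68/18 = 55016/999, sense flips to +
signed output speed (× input speed) = 55016/999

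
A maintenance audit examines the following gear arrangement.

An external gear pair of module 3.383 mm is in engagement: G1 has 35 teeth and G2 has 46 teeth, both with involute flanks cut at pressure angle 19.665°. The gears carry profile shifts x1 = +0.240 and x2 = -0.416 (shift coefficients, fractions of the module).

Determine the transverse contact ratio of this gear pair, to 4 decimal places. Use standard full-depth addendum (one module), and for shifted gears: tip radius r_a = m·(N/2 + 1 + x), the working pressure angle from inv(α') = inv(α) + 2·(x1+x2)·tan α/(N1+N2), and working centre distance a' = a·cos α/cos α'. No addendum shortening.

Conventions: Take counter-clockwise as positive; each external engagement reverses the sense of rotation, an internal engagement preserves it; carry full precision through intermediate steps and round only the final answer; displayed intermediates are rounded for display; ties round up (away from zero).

1.7473

topology: single-mesh involute geometry — m = 3.383, 35T/46T pair
base radii: r_b1 = 55.749590, r_b2 = 73.270890
tip radii: r_a1 = 63.397420, r_a2 = 79.784672
inv(α') = inv(19.665°) + 2·(+0.240-0.416)·tan α/(35+46) = 0.01259083  ⇒  α' = 18.93976°
a' = a·cos α / cos α' = 137.0115·cos 19.665°/cos 18.93976° = 136.405423
action lengths: √(r_a1²−r_b1²) = 30.186355, √(r_a2²−r_b2²) = 31.574840
base pitch p_b = π·m·cos α = 10.008143
CR = (30.186355 + 31.574840 − 136.405423·sin 18.93976°)/10.008143 = 1.747333
contact ratio ≈ 1.7473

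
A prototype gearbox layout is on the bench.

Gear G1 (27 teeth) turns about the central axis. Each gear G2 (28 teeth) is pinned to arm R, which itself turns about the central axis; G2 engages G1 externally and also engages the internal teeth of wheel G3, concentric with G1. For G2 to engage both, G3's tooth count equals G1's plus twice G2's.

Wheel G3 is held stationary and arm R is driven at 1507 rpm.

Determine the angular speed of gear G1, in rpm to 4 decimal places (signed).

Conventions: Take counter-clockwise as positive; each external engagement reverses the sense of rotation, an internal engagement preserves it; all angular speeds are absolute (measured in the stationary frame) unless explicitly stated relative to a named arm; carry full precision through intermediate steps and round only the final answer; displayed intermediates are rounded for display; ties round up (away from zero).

+6139.6296 rpm

class = planetary set [G3 = 27+2·28 = 83; Willis about the carrier]
normalise by the input: solve with ω_arm = 1, then scale by 1507 rpm
ring teeth: 27 + 2·28 = 83
27(ω_sun−ω_arm) = −83(ω_ring−ω_arm),  ω_ring = 0, ω_arm = 1
ω_sun = 1 − (83/27)(0−1) = 110/27
scale: ω_sun = 110/27 × 1507 rpm = +6139.6296 rpm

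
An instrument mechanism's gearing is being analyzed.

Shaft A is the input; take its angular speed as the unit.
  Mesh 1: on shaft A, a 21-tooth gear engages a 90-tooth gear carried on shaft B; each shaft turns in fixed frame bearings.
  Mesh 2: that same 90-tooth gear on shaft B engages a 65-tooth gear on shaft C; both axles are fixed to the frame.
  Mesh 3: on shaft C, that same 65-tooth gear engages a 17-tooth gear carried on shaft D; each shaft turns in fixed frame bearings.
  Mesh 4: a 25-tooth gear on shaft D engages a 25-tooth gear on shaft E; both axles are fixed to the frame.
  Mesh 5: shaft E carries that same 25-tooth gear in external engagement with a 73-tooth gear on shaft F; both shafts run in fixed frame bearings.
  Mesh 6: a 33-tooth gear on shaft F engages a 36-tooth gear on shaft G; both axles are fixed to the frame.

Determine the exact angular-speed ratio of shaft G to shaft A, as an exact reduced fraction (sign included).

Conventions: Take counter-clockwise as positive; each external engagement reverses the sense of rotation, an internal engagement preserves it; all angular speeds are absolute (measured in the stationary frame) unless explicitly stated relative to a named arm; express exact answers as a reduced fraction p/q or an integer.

class = fixed-axis compound train [6 meshes; 6 ratios multiply, 6 sense flips]
mesh 1 [21T→90T]: running ratio 7/30, sense −
mesh 2 [90T→65T]: running ratio 21/65, sense +
mesh 3 [65T→17T]: running ratio 21/17, sense −
mesh 4 [25T→25T]: running ratio 21/17, sense +
mesh 5 [25T→73T]: running ratio 525/1241, sense −
mesh 6 [33T→36T]: running ratio 1925/4964, sense +
ω_out/ω_in = 1925/4964

1925/4964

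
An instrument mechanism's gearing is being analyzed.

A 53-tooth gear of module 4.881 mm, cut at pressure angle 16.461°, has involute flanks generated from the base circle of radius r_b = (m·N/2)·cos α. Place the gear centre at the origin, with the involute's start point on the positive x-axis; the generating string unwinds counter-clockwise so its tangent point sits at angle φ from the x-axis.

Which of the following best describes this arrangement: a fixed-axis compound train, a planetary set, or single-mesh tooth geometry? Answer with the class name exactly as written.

single-mesh tooth geometry

topology: single-mesh involute geometry — m = 4.881, N = 53
classification: single-mesh tooth geometry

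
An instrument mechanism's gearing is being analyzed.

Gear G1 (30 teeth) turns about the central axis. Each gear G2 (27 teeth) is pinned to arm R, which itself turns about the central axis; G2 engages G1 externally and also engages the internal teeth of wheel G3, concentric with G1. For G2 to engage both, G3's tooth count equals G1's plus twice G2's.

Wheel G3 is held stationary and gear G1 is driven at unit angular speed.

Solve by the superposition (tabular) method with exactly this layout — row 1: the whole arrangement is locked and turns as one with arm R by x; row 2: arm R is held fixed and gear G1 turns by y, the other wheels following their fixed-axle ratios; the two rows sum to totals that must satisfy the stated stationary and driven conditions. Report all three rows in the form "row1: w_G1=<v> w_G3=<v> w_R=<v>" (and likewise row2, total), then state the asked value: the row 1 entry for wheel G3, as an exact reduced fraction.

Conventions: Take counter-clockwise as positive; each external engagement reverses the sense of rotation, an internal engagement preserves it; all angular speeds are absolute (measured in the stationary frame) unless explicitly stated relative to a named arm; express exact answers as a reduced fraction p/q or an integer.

row1: w_G1=5/19 w_G3=5/19 w_R=5/19
row2: w_G1=14/19 w_G3=-5/19 w_R=0
total: w_G1=1 w_G3=0 w_R=5/19
asked value: 5/19

class = planetary set [G3 = 30+2·27 = 84; Willis about the carrier]
row 1: whole set turns with the arm by x
superposition row 2 [arm held]: sun y, ring −(30/84)·y, arm 0
boundary: total ω_ring = x − (30/84)·y = 0 and total ω_sun = x + y = 1  ⇒  y = 14/19, x = 5/19
row 2 ring = −(30/84)·14/19 = -5/19
totals (row 1 + row 2): sun 5/19 + 14/19 = 1, ring 5/19 + (-5/19) = 0, arm 5/19 + 0 = 5/19
asked cell (row1, ring) = 5/19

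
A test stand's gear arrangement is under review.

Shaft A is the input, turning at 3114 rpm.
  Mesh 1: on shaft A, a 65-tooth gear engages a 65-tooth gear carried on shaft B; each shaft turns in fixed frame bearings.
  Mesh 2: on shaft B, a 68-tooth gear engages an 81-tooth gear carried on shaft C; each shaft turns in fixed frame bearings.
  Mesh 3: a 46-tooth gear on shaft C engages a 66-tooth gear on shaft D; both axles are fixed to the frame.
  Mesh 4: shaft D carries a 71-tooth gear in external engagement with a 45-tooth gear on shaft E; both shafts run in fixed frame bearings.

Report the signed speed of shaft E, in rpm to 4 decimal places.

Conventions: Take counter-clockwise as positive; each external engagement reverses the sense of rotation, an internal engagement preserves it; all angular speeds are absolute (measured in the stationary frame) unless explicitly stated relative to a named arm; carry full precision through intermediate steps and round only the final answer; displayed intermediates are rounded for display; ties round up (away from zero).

topology: fixed-axis compound train — 4 meshes, A→E
mesh 1 [65T→65T]: ω = 3114.0000×65/65 = 3114.0000 rpm, sense flips to −
mesh 2 [68T→81T]: ω = 3114.0000×68/81 = 2614.2222 rpm, sense flips to +
mesh 3 [46T→66T]: ω = 2614.2222×46/66 = 1822.0337 rpm, sense flips to −
mesh 4 [71T→45T]: ω = 1822.0337×71/45 = 2874.7642 rpm, sense flips to +
signed output speed = +2874.7642 rpm

+2874.7642 rpm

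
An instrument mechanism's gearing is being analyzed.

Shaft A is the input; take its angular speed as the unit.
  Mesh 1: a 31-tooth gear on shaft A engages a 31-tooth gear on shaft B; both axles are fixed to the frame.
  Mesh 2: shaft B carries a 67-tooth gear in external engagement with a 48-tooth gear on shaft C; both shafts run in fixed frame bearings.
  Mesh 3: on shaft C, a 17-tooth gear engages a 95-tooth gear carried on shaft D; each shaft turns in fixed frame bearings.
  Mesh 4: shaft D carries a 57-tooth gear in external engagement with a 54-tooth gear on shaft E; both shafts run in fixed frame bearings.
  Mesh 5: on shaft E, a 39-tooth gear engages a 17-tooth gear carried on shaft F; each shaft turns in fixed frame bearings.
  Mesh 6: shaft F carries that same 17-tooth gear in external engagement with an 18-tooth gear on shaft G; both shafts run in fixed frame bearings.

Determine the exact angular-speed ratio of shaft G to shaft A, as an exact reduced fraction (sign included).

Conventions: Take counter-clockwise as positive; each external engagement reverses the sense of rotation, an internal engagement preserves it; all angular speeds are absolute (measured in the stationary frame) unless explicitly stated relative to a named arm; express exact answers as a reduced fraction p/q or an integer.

class = fixed-axis compound train [6 meshes; 6 ratios multiply, 6 sense flips]
mesh 1 [31T→31T]: running ratio 1, sense −
mesh 2 [67T→48T]: running ratio 67/48, sense +
mesh 3 [17T→95T]: running ratio 1139/4560, sense −
mesh 4 [57T→54T]: running ratio 1139/4320, sense +
mesh 5 [39T→17T]: running ratio 871/1440, sense −
mesh 6 [17T→18T]: running ratio 14807/25920, sense +
ω_out/ω_in = 14807/25920

14807/25920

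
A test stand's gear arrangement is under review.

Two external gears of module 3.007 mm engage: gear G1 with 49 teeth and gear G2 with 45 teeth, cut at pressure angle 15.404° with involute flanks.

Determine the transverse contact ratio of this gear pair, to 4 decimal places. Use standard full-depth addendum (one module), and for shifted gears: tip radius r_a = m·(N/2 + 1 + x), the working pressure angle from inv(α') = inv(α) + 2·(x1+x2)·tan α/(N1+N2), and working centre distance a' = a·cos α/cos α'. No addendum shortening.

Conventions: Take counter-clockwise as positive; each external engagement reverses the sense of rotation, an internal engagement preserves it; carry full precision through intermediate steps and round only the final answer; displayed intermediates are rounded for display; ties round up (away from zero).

single-mesh involute tooth geometry (49T engaging 45T at module 3.007)
base radii: r_b1 = 71.024989, r_b2 = 65.227030
tip radii: r_a1 = 76.678500, r_a2 = 70.664500
no profile shift: α' = α, a' = a
action lengths: √(r_a1²−r_b1²) = 28.897117, √(r_a2²−r_b2²) = 27.182827
base pitch p_b = π·m·cos α = 9.107412
CR = (28.897117 + 27.182827 − 141.329000·sin 15.40400°)/9.107412 = 2.035666
contact ratio ≈ 2.0357

2.0357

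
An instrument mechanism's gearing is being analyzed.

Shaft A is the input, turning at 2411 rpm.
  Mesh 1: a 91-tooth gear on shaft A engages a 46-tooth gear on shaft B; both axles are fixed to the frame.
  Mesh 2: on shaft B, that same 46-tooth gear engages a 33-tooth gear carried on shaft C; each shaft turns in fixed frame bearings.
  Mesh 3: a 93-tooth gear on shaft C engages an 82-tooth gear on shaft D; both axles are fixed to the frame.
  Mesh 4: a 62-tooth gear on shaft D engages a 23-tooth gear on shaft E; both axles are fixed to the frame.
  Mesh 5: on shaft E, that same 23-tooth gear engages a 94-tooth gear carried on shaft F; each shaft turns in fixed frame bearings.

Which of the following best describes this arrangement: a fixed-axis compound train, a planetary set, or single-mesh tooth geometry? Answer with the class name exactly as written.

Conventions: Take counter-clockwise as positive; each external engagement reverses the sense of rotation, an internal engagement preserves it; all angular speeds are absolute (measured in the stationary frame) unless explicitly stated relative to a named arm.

5-mesh fixed-axis compound train (all bearings frame-fixed)
classification: fixed-axis compound train

fixed-axis compound train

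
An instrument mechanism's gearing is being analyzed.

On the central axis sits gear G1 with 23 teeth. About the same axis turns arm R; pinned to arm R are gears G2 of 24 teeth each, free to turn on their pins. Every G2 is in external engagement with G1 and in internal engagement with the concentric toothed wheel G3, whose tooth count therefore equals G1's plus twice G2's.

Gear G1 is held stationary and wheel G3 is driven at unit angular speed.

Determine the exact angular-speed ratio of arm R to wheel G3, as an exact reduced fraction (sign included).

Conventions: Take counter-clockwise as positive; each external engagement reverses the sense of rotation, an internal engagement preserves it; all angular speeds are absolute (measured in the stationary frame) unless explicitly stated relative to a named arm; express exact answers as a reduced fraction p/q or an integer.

71/94

class = planetary set [G3 = 23+2·24 = 71; Willis about the carrier]
ring teeth: 23 + 2·24 = 71
23(ω_sun−ω_arm) = −71(ω_ring−ω_arm),  ω_sun = 0, ω_ring = 1
23(0−ω_arm) = −71(1−ω_arm)  ⇒  94·ω_arm = 71  ⇒  ω_arm = 71/94
ω_out/ω_in = 71/94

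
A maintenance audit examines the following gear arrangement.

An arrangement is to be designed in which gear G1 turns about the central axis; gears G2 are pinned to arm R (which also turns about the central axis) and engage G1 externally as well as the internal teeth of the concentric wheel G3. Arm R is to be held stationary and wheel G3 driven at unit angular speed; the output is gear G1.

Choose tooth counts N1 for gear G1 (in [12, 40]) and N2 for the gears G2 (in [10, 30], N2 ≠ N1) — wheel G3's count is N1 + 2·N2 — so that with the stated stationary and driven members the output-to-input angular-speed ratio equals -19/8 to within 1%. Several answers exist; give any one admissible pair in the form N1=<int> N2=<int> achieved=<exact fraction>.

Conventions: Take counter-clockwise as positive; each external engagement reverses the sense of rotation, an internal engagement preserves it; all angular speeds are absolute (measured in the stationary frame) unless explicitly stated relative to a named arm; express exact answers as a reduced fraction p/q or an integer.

N1=16 N2=11 achieved=-19/8

planetary set to be sized for -19/8 (Willis relation)
Willis with ω_arm = 0: ω_sun/ω_ring = −N3/N1; set equal to -19/8  ⇒  N3/N1 = −(-19/8) = 19/8
N3 = N1 + 2·N2  ⇒  N2/N1 = (N3/N1 − 1)/2 = (19/8 − 1)/2 = 11/16
smallest multiple with N1 ≥ 12 and N2 ≥ 10: k = 1  ⇒  N1 = 1·16 = 16, N2 = 1·11 = 11 (N1 ≤ 40, N2 ≤ 30, N2 ≠ N1 ✓), N3 = 16 + 2·11 = 38
check: −N3/N1 with N1 = 16, N3 = 38 gives -19/8; |achieved − target| = 0 ≤ 19/800 ✓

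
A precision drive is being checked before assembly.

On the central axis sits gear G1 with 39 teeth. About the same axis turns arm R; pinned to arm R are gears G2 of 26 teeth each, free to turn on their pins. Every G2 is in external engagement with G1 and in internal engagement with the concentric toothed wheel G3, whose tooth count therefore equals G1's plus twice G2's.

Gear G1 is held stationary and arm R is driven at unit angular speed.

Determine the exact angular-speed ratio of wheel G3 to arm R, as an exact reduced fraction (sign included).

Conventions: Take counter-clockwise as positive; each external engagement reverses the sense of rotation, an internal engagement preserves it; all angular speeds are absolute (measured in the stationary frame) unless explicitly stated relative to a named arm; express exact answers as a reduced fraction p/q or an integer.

class = planetary set [G3 = 39+2·26 = 91; Willis about the carrier]
ring teeth: 39 + 2·26 = 91
39(ω_sun−ω_arm) = −91(ω_ring−ω_arm),  ω_sun = 0, ω_arm = 1
ω_ring = 1 − (39/91)(0−1) = 10/7
ω_out/ω_in = 10/7

10/7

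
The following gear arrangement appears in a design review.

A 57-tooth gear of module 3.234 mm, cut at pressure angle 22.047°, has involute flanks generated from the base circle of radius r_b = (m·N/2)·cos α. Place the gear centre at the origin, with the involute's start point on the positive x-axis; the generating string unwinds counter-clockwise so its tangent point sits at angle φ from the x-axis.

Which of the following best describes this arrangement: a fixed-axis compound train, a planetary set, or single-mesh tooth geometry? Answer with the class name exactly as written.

topology: single-mesh involute geometry — m = 3.234, N = 57
classification: single-mesh tooth geometry

single-mesh tooth geometry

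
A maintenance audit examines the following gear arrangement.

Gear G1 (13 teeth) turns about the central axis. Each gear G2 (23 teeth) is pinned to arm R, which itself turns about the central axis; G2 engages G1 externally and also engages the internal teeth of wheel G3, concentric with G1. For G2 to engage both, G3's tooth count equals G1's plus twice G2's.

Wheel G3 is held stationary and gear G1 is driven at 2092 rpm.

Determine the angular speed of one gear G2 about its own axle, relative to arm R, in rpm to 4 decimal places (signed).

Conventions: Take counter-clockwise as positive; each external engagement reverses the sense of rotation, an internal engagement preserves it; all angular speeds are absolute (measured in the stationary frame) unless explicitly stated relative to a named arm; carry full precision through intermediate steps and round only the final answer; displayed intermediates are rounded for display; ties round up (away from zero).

-968.9396 rpm

recognized (axles ride arm R): planetary set, 13/23/59 teeth
normalise by the input: solve with ω_sun = 1, then scale by 2092 rpm
ring teeth: 13 + 2·23 = 59
13(ω_sun−ω_arm) = −59(ω_ring−ω_arm),  ω_ring = 0, ω_sun = 1
13(1−ω_arm) = −59(0−ω_arm)  ⇒  72·ω_arm = 13  ⇒  ω_arm = 13/72
sun–planet mesh: 13·(1−13/72) = −23·(ω_p−ω_arm)  ⇒  ω_p−ω_arm = -767/1656
scale: ω_p−ω_arm = -767/1656 × 2092 rpm = -968.9396 rpm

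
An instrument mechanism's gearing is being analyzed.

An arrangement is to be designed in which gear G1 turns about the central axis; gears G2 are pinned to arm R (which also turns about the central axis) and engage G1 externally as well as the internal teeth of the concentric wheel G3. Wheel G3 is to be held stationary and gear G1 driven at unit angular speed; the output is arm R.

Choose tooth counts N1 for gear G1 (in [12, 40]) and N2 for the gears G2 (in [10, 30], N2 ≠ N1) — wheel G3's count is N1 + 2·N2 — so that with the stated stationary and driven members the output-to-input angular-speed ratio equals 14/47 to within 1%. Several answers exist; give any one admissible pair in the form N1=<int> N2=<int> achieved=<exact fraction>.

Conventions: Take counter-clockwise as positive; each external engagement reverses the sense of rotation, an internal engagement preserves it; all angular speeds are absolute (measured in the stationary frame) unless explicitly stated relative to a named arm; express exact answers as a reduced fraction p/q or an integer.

class = planetary set [ratio 14/47 wanted; Willis about the carrier]
Willis with ω_ring = 0: ω_arm/ω_sun = N1/(N1+N3); set equal to 14/47  ⇒  N3/N1 = 1/(14/47) − 1 = 33/14
N3 = N1 + 2·N2  ⇒  N2/N1 = (N3/N1 − 1)/2 = (33/14 − 1)/2 = 19/28
smallest multiple with N1 ≥ 12 and N2 ≥ 10: k = 1  ⇒  N1 = 1·28 = 28, N2 = 1·19 = 19 (N1 ≤ 40, N2 ≤ 30, N2 ≠ N1 ✓), N3 = 28 + 2·19 = 66
check: N1/(N1+N3) with N1 = 28, N3 = 66 gives 14/47; |achieved − target| = 0 ≤ 7/2350 ✓

N1=28 N2=19 achieved=14/47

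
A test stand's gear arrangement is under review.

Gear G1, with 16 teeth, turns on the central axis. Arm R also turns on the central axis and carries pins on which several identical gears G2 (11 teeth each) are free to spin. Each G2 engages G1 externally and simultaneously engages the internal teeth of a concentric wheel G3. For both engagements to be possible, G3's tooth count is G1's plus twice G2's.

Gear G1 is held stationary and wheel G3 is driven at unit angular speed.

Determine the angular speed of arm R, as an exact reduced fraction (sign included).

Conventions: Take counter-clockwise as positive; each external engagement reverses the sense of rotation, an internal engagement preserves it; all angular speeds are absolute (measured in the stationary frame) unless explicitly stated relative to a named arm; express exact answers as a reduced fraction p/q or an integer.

class = planetary set [G3 = 16+2·11 = 38; Willis about the carrier]
ring teeth: 16 + 2·11 = 38
16(ω_sun−ω_arm) = −38(ω_ring−ω_arm),  ω_sun = 0, ω_ring = 1
16(0−ω_arm) = −38(1−ω_arm)  ⇒  54·ω_arm = 38  ⇒  ω_arm = 19/27
exact speed ratio = 19/27

19/27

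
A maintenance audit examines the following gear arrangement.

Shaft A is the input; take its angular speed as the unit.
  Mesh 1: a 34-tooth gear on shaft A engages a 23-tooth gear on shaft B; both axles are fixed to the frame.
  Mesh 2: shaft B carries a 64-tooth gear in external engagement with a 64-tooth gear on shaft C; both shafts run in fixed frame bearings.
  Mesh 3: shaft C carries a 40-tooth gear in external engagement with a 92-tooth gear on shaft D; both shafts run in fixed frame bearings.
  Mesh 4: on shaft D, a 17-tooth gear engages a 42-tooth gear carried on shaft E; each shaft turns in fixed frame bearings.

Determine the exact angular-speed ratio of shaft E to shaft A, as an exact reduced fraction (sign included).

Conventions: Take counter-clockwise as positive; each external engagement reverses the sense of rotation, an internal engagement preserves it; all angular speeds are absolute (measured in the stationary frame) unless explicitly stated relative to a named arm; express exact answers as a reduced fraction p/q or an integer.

class = fixed-axis compound train [4 meshes; 4 ratios multiply, 4 sense flips]
mesh 1 [34T→23T]: running ratio 34/23, sense −
mesh 2 [64T→64T]: running ratio 34/23, sense +
mesh 3 [40T→92T]: running ratio 340/529, sense −
mesh 4 [17T→42T]: running ratio 2890/11109, sense +
ω_out/ω_in = 2890/11109

2890/11109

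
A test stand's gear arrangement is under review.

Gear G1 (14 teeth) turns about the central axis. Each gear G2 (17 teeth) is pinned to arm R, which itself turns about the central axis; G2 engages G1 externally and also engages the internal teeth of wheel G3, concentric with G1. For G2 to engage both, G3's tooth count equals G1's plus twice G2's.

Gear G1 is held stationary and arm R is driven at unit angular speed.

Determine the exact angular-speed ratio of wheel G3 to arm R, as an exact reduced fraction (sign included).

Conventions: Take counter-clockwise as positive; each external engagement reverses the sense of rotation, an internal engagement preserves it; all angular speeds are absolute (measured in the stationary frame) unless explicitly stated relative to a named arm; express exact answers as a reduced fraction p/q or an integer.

recognized (axles ride arm R): planetary set, 14/17/48 teeth
ring teeth: 14 + 2·17 = 48
14(ω_sun−ω_arm) = −48(ω_ring−ω_arm),  ω_sun = 0, ω_arm = 1
ω_ring = 1 − (14/48)(0−1) = 31/24
ω_out/ω_in = 31/24

31/24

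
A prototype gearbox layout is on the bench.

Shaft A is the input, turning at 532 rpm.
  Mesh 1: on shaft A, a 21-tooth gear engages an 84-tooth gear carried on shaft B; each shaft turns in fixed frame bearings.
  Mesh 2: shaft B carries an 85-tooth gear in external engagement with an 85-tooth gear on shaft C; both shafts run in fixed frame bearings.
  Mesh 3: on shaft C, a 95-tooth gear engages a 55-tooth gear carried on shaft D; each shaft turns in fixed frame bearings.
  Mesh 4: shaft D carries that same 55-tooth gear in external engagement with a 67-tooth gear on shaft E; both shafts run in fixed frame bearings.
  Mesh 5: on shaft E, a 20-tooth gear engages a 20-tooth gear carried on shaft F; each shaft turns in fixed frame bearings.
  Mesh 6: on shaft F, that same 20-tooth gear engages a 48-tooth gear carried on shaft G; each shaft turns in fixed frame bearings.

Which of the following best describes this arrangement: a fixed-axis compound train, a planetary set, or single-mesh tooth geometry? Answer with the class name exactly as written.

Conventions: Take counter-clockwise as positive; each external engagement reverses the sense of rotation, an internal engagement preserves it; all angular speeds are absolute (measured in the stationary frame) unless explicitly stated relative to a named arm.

6-mesh fixed-axis compound train (all bearings frame-fixed)
classification: fixed-axis compound train

fixed-axis compound train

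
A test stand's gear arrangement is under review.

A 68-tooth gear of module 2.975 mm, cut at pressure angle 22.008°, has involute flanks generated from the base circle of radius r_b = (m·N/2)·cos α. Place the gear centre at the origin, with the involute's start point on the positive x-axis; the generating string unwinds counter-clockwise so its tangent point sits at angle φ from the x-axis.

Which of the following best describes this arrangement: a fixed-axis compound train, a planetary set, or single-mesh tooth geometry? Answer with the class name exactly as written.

single-mesh tooth geometry

recognized (one wheel, involute flank): single-mesh tooth geometry, m = 2.975, N = 68
classification: single-mesh tooth geometry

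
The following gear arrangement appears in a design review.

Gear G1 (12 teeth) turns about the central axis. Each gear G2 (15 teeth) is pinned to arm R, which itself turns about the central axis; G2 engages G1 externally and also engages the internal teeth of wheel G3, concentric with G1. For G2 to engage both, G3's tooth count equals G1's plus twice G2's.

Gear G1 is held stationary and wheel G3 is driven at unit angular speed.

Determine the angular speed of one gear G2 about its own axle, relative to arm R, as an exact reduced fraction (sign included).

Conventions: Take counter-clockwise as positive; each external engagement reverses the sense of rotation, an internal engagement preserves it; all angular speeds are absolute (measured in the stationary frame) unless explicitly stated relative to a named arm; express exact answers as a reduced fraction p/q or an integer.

28/45

planetary set (12T centre, 15T on arm, 42T internal) — Willis relation
ring teeth: 12 + 2·15 = 42
12(ω_sun−ω_arm) = −42(ω_ring−ω_arm),  ω_sun = 0, ω_ring = 1
12(0−ω_arm) = −42(1−ω_arm)  ⇒  54·ω_arm = 42  ⇒  ω_arm = 7/9
sun–planet mesh: 12·(0−7/9) = −15·(ω_p−ω_arm)  ⇒  ω_p−ω_arm = 28/45
exact speed ratio = 28/45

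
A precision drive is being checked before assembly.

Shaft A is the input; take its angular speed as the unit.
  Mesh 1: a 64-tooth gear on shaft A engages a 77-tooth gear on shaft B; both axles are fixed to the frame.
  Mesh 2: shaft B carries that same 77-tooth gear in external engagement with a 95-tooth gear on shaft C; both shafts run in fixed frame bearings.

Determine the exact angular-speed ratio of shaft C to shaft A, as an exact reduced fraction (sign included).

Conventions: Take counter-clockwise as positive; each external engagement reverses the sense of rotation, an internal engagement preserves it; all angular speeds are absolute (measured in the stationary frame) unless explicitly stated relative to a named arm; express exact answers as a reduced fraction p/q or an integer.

class = fixed-axis compound train [2 meshes; 2 ratios multiply, 2 sense flips]
mesh 1 [64T→77T]: running ratio 64/77, sense −
mesh 2 [77T→95T]: running ratio 64/95, sense +
ω_out/ω_in = 64/95

64/95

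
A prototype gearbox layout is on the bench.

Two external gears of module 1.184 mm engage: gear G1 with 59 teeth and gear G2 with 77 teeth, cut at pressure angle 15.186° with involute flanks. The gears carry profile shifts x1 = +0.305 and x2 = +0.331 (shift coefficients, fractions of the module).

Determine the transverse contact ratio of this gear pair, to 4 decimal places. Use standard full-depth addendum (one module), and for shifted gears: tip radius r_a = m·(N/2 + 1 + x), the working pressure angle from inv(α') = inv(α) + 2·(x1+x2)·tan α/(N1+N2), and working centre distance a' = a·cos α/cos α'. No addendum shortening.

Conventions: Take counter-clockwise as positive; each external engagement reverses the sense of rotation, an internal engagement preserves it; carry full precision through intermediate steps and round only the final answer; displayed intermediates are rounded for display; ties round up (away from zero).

2.0218

topology: single-mesh involute geometry — m = 1.184, 59T/77T pair
base radii: r_b1 = 33.708333, r_b2 = 43.992231
tip radii: r_a1 = 36.473120, r_a2 = 47.159904
inv(α') = inv(15.186°) + 2·(+0.305+0.331)·tan α/(59+77) = 0.00892460  ⇒  α' = 16.93840°
a' = a·cos α / cos α' = 80.5120·cos 15.186°/cos 16.93840° = 81.224189
action lengths: √(r_a1²−r_b1²) = 13.929709, √(r_a2²−r_b2²) = 16.992356
base pitch p_b = π·m·cos α = 3.589758
CR = (13.929709 + 16.992356 − 81.224189·sin 16.93840°)/3.589758 = 2.021844
contact ratio ≈ 2.0218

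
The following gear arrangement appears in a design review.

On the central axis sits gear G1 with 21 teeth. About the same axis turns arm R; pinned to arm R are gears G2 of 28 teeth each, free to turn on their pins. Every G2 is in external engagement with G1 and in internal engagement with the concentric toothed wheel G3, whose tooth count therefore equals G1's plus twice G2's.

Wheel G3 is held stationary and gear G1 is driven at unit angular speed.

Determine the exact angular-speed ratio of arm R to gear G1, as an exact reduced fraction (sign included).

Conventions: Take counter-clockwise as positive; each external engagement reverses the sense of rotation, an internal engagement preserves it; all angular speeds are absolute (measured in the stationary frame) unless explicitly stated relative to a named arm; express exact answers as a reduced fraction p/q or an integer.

3/14

planetary set (21T centre, 28T on arm, 77T internal) — Willis relation
ring teeth: 21 + 2·28 = 77
21(ω_sun−ω_arm) = −77(ω_ring−ω_arm),  ω_ring = 0, ω_sun = 1
21(1−ω_arm) = −77(0−ω_arm)  ⇒  98·ω_arm = 21  ⇒  ω_arm = 3/14
ω_out/ω_in = 3/14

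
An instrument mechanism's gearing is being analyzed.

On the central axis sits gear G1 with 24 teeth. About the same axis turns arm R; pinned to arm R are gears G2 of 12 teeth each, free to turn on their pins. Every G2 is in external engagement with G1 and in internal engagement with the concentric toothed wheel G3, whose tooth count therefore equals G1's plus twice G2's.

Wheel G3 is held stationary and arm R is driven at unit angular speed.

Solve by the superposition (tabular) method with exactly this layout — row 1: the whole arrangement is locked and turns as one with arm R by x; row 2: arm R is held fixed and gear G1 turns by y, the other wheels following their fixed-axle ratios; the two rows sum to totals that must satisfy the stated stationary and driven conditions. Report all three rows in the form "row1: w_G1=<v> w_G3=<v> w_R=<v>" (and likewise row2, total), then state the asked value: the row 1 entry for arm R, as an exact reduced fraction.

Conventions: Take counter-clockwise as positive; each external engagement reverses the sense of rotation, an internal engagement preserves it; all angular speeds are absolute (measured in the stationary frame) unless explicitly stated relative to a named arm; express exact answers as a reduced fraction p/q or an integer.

row1: w_G1=1 w_G3=1 w_R=1
row2: w_G1=2 w_G3=-1 w_R=0
total: w_G1=3 w_G3=0 w_R=1
asked value: 1

recognized (axles ride arm R): planetary set, 24/12/48 teeth
row 1 (train locked, turned with arm): all members turn x
row 2 — arm fixed, fixed-axis ratios: sun y, ring −(24/48)·y, arm 0
boundary: total ω_ring = x − (24/48)·y = 0 and total ω_arm = x = 1  ⇒  y = 2, x = 1
row 2 ring = −(24/48)·2 = -1
totals (row 1 + row 2): sun 1 + 2 = 3, ring 1 + (-1) = 0, arm 1 + 0 = 1
asked cell (row1, arm) = 1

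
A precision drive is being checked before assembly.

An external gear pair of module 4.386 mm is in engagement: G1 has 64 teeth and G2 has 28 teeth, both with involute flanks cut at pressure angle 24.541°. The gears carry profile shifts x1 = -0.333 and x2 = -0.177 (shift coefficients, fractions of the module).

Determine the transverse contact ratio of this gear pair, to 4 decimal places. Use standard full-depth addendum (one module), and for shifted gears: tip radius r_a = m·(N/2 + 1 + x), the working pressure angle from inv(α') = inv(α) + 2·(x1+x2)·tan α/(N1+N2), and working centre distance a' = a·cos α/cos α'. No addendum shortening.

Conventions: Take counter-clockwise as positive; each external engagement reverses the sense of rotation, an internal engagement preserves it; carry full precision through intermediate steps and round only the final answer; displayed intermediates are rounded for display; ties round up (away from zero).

class = single-mesh tooth geometry [involute pair 64T × 28T, m = 4.386]
base radii: r_b1 = 127.673202, r_b2 = 55.857026
tip radii: r_a1 = 143.277462, r_a2 = 65.013678
inv(α') = inv(24.541°) + 2·(-0.333-0.177)·tan α/(64+28) = 0.02320729  ⇒  α' = 23.05018°
a' = a·cos α / cos α' = 201.7560·cos 24.541°/cos 23.05018° = 199.454199
action lengths: √(r_a1²−r_b1²) = 65.022954, √(r_a2²−r_b2²) = 33.268167
base pitch p_b = π·m·cos α = 12.534287
CR = (65.022954 + 33.268167 − 199.454199·sin 23.05018°)/12.534287 = 1.611370
contact ratio ≈ 1.6114

1.6114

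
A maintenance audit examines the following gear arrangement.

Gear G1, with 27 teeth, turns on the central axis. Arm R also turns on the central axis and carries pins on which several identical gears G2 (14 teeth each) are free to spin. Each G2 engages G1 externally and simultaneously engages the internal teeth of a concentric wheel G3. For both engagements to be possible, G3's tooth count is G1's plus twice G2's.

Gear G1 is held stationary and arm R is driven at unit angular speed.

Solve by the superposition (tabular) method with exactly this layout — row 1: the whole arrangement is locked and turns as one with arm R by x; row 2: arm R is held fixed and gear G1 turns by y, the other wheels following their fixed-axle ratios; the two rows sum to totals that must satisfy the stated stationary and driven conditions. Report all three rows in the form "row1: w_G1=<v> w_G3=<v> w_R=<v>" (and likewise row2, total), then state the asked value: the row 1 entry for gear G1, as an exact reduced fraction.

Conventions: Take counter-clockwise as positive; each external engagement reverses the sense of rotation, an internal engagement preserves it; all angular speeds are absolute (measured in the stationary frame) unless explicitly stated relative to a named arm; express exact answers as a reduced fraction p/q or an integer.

row1: w_G1=1 w_G3=1 w_R=1
row2: w_G1=-1 w_G3=27/55 w_R=0
total: w_G1=0 w_G3=82/55 w_R=1
asked value: 1

planetary set (27T centre, 14T on arm, 55T internal) — Willis relation
row 1 (train locked, turned with arm): all members turn x
row 2 (arm held, sun turns y): ω_ring = −(27/55)·y, ω_arm = 0
boundary: total ω_sun = x + y = 0 and total ω_arm = x = 1  ⇒  y = -1, x = 1
row 2 ring = −(27/55)·(-1) = 27/55
totals (row 1 + row 2): sun 1 + (-1) = 0, ring 1 + 27/55 = 82/55, arm 1 + 0 = 1
asked cell (row1, sun) = 1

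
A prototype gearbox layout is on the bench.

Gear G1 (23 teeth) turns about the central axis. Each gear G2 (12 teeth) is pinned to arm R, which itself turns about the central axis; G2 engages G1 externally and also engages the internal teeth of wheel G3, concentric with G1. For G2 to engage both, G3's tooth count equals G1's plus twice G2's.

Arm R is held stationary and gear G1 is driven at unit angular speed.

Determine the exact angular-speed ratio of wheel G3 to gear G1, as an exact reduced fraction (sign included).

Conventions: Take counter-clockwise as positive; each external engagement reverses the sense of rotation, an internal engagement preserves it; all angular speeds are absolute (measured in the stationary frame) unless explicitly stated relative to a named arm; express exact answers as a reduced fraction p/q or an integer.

planetary set (23T centre, 12T on arm, 47T internal) — Willis relation
ring teeth: 23 + 2·12 = 47
23(ω_sun−ω_arm) = −47(ω_ring−ω_arm),  ω_arm = 0, ω_sun = 1
ω_ring = 0 − (23/47)(1−0) = -23/47
ω_out/ω_in = -23/47

-23/47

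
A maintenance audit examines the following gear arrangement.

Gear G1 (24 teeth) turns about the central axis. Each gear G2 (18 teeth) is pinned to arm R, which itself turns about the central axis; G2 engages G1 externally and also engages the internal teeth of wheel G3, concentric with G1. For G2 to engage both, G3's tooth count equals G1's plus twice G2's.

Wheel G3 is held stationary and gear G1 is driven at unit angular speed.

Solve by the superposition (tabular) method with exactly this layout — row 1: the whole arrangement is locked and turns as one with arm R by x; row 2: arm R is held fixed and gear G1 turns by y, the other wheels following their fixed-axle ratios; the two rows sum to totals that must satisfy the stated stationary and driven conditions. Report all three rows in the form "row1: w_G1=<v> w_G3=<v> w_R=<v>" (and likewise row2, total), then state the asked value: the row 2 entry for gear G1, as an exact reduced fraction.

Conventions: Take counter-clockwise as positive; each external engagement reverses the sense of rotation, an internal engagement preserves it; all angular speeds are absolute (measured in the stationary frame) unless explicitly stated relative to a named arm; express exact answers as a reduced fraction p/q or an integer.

topology: planetary set — G1 24T / G2 18T / G3 60T, arm = carrier (Willis)
row 1: whole set turns with the arm by x
superposition row 2 [arm held]: sun y, ring −(24/60)·y, arm 0
boundary: total ω_ring = x − (24/60)·y = 0 and total ω_sun = x + y = 1  ⇒  y = 5/7, x = 2/7
row 2 ring = −(24/60)·5/7 = -2/7
totals (row 1 + row 2): sun 2/7 + 5/7 = 1, ring 2/7 + (-2/7) = 0, arm 2/7 + 0 = 2/7
asked cell (row2, sun) = 5/7

row1: w_G1=2/7 w_G3=2/7 w_R=2/7
row2: w_G1=5/7 w_G3=-2/7 w_R=0
total: w_G1=1 w_G3=0 w_R=2/7
asked value: 5/7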